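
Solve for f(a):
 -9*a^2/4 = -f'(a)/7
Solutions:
 f(a) = C1 + 21*a^3/4


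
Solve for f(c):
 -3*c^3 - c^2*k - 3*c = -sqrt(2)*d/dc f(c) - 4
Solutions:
 f(c) = C1 + 3*sqrt(2)*c^4/8 + sqrt(2)*c^3*k/6 + 3*sqrt(2)*c^2/4 - 2*sqrt(2)*c


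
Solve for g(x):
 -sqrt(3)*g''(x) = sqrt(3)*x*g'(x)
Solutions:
 g(x) = C1 + C2*erf(sqrt(2)*x/2)


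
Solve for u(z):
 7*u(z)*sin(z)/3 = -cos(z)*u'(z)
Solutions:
 u(z) = C1*cos(z)^(7/3)


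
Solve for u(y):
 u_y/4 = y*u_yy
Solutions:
 u(y) = C1 + C2*y^(5/4)


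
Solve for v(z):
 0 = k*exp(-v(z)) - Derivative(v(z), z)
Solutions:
 v(z) = log(C1 + k*z)


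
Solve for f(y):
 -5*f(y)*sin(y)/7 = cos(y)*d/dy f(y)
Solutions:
 f(y) = C1*cos(y)^(5/7)


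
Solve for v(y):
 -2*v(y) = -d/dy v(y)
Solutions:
 v(y) = C1*exp(2*y)


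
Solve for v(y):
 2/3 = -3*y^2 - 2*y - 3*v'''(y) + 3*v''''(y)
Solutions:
 v(y) = C1 + C2*y + C3*y^2 + C4*exp(y) - y^5/60 - y^4/9 - 13*y^3/27


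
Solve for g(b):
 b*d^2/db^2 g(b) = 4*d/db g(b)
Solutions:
 g(b) = C1 + C2*b^5


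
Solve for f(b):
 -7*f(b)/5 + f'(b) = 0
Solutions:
 f(b) = C1*exp(7*b/5)


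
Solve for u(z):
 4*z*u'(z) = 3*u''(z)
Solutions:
 u(z) = C1 + C2*erfi(sqrt(6)*z/3)


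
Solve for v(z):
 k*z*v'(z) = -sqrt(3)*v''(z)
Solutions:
 v(z) = Piecewise((-sqrt(2)*3^(1/4)*sqrt(pi)*C1*erf(sqrt(2)*3^(3/4)*sqrt(k)*z/6)/(2*sqrt(k)) - C2, (k > 0) | (k < 0)), (-C1*z - C2, True))


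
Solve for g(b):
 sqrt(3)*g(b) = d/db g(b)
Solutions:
 g(b) = C1*exp(sqrt(3)*b)


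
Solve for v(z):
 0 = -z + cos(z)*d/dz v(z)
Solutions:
 v(z) = C1 + Integral(z/cos(z), z)


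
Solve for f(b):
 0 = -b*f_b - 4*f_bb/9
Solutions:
 f(b) = C1 + C2*erf(3*sqrt(2)*b/4)


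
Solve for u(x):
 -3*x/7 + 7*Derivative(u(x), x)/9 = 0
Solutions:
 u(x) = C1 + 27*x^2/98


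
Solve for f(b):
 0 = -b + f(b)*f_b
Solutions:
 f(b) = -sqrt(C1 + b^2)
 f(b) = sqrt(C1 + b^2)


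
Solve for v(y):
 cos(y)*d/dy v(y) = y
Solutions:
 v(y) = C1 + Integral(y/cos(y), y)


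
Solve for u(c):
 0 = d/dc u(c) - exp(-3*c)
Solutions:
 u(c) = C1 - exp(-3*c)/3


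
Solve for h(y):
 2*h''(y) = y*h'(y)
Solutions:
 h(y) = C1 + C2*erfi(y/2)


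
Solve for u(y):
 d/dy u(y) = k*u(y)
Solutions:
 u(y) = C1*exp(k*y)


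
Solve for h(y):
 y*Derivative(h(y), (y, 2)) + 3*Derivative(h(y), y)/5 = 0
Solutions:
 h(y) = C1 + C2*y^(2/5)


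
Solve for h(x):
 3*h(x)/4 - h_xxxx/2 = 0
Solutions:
 h(x) = C1*exp(-2^(3/4)*3^(1/4)*x/2) + C2*exp(2^(3/4)*3^(1/4)*x/2) + C3*sin(2^(3/4)*3^(1/4)*x/2) + C4*cos(2^(3/4)*3^(1/4)*x/2)


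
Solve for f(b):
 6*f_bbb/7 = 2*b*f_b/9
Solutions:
 f(b) = C1 + Integral(C2*airyai(7^(1/3)*b/3) + C3*airybi(7^(1/3)*b/3), b)


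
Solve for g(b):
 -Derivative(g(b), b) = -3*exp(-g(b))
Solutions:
 g(b) = log(C1 + 3*b)


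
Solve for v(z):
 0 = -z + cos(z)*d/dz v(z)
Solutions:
 v(z) = C1 + Integral(z/cos(z), z)


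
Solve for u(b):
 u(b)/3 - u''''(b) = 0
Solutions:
 u(b) = C1*exp(-3^(3/4)*b/3) + C2*exp(3^(3/4)*b/3) + C3*sin(3^(3/4)*b/3) + C4*cos(3^(3/4)*b/3)


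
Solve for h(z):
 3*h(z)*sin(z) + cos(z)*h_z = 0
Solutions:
 h(z) = C1*cos(z)^3


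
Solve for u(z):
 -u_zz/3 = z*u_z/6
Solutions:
 u(z) = C1 + C2*erf(z/2)


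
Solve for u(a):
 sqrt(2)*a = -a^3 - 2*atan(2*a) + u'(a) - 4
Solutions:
 u(a) = C1 + a^4/4 + sqrt(2)*a^2/2 + 2*a*atan(2*a) + 4*a - log(4*a^2 + 1)/2


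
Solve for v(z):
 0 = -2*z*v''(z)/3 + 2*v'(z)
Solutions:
 v(z) = C1 + C2*z^4


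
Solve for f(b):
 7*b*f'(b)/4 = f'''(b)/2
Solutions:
 f(b) = C1 + Integral(C2*airyai(2^(2/3)*7^(1/3)*b/2) + C3*airybi(2^(2/3)*7^(1/3)*b/2), b)


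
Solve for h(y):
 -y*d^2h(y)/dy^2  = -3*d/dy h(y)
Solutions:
 h(y) = C1 + C2*y^4


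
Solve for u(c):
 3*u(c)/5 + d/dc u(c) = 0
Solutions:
 u(c) = C1*exp(-3*c/5)


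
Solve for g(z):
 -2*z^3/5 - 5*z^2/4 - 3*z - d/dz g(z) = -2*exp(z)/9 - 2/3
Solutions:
 g(z) = C1 - z^4/10 - 5*z^3/12 - 3*z^2/2 + 2*z/3 + 2*exp(z)/9


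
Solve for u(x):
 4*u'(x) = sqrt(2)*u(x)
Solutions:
 u(x) = C1*exp(sqrt(2)*x/4)


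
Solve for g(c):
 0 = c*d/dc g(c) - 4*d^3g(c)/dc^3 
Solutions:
 g(c) = C1 + Integral(C2*airyai(2^(1/3)*c/2) + C3*airybi(2^(1/3)*c/2), c)


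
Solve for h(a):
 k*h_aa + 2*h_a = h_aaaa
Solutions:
 h(a) = C1 + C2*exp(a*(k/(3*(sqrt(1 - k^3/27) + 1)^(1/3)) + (sqrt(1 - k^3/27) + 1)^(1/3))) + C3*exp(a*(4*k/((-1 + sqrt(3)*I)*(sqrt(1 - k^3/27) + 1)^(1/3)) - 3*(sqrt(1 - k^3/27) + 1)^(1/3) + 3*sqrt(3)*I*(sqrt(1 - k^3/27) + 1)^(1/3))/6) + C4*exp(-a*(4*k/((1 + sqrt(3)*I)*(sqrt(1 - k^3/27) + 1)^(1/3)) + 3*(sqrt(1 - k^3/27) + 1)^(1/3) + 3*sqrt(3)*I*(sqrt(1 - k^3/27) + 1)^(1/3))/6)


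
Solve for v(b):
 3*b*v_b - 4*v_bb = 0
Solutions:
 v(b) = C1 + C2*erfi(sqrt(6)*b/4)


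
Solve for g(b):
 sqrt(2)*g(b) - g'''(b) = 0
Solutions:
 g(b) = C3*exp(2^(1/6)*b) + (C1*sin(2^(1/6)*sqrt(3)*b/2) + C2*cos(2^(1/6)*sqrt(3)*b/2))*exp(-2^(1/6)*b/2)


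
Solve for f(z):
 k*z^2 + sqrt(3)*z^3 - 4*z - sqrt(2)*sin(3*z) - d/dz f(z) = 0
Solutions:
 f(z) = C1 + k*z^3/3 + sqrt(3)*z^4/4 - 2*z^2 + sqrt(2)*cos(3*z)/3


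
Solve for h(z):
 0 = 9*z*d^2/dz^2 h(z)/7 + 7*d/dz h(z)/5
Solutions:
 h(z) = C1 + C2/z^(4/45)


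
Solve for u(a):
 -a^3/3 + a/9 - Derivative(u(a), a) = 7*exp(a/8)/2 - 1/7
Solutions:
 u(a) = C1 - a^4/12 + a^2/18 + a/7 - 28*exp(a/8)


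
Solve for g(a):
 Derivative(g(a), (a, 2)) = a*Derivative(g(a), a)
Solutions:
 g(a) = C1 + C2*erfi(sqrt(2)*a/2)


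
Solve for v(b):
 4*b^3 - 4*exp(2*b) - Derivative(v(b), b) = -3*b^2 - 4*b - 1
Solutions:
 v(b) = C1 + b^4 + b^3 + 2*b^2 + b - 2*exp(2*b)


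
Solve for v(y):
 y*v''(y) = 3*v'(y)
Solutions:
 v(y) = C1 + C2*y^4


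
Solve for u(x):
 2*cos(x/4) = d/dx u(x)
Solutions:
 u(x) = C1 + 8*sin(x/4)


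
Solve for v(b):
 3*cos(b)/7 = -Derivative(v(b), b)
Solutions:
 v(b) = C1 - 3*sin(b)/7


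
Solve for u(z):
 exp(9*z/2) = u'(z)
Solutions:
 u(z) = C1 + 2*exp(9*z/2)/9


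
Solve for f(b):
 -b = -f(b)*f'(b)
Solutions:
 f(b) = -sqrt(C1 + b^2)
 f(b) = sqrt(C1 + b^2)


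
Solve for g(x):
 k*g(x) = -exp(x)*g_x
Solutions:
 g(x) = C1*exp(k*exp(-x))


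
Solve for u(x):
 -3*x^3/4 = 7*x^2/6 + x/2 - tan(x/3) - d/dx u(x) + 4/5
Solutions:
 u(x) = C1 + 3*x^4/16 + 7*x^3/18 + x^2/4 + 4*x/5 + 3*log(cos(x/3))


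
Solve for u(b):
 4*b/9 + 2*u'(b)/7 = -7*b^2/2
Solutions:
 u(b) = C1 - 49*b^3/12 - 7*b^2/9


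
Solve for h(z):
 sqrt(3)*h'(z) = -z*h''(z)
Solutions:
 h(z) = C1 + C2*z^(1 - sqrt(3))


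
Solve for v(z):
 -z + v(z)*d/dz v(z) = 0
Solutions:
 v(z) = -sqrt(C1 + z^2)
 v(z) = sqrt(C1 + z^2)


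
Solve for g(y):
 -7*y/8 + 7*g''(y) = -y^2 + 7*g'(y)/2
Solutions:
 g(y) = C1 + C2*exp(y/2) + 2*y^3/21 + 25*y^2/56 + 25*y/14


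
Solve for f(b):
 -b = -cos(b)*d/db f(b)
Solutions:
 f(b) = C1 + Integral(b/cos(b), b)


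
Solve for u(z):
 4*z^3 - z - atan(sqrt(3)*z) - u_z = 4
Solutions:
 u(z) = C1 + z^4 - z^2/2 - z*atan(sqrt(3)*z) - 4*z + sqrt(3)*log(3*z^2 + 1)/6


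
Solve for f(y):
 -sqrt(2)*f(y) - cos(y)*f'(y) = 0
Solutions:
 f(y) = C1*(sin(y) - 1)^(sqrt(2)/2)/(sin(y) + 1)^(sqrt(2)/2)


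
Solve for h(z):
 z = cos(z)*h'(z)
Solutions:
 h(z) = C1 + Integral(z/cos(z), z)


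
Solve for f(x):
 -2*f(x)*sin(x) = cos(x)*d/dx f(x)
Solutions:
 f(x) = C1*cos(x)^2


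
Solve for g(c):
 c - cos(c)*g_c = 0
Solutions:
 g(c) = C1 + Integral(c/cos(c), c)


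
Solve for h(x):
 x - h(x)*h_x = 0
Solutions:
 h(x) = -sqrt(C1 + x^2)
 h(x) = sqrt(C1 + x^2)


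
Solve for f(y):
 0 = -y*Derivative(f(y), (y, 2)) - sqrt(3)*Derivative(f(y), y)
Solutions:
 f(y) = C1 + C2*y^(1 - sqrt(3))


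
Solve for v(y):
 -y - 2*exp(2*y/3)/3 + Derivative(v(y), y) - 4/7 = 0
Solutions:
 v(y) = C1 + y^2/2 + 4*y/7 + exp(2*y/3)


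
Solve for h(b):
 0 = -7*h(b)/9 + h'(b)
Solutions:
 h(b) = C1*exp(7*b/9)


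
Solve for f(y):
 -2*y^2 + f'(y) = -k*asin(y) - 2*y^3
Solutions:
 f(y) = C1 - k*(y*asin(y) + sqrt(1 - y^2)) - y^4/2 + 2*y^3/3


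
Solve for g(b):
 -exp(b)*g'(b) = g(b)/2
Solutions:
 g(b) = C1*exp(exp(-b)/2)


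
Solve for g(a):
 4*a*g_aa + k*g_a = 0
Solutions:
 g(a) = C1 + a^(1 - re(k)/4)*(C2*sin(log(a)*Abs(im(k))/4) + C3*cos(log(a)*im(k)/4))


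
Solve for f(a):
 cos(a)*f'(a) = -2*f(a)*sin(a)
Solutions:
 f(a) = C1*cos(a)^2


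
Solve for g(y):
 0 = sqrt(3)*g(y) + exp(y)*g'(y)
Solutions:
 g(y) = C1*exp(sqrt(3)*exp(-y))


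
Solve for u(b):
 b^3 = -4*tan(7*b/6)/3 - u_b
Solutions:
 u(b) = C1 - b^4/4 + 8*log(cos(7*b/6))/7


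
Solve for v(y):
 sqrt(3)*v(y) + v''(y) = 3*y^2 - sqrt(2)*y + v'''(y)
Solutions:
 v(y) = C1*exp(y*(-2^(2/3)*(2 + 27*sqrt(3) + sqrt(-4 + (2 + 27*sqrt(3))^2))^(1/3) - 2*2^(1/3)/(2 + 27*sqrt(3) + sqrt(-4 + (2 + 27*sqrt(3))^2))^(1/3) + 4)/12)*sin(2^(1/3)*sqrt(3)*y*(-2^(1/3)*(2 + 27*sqrt(3) + sqrt(-4 + 729*(-sqrt(3) - 2/27)^2))^(1/3) + 2/(2 + 27*sqrt(3) + sqrt(-4 + 729*(-sqrt(3) - 2/27)^2))^(1/3))/12) + C2*exp(y*(-2^(2/3)*(2 + 27*sqrt(3) + sqrt(-4 + (2 + 27*sqrt(3))^2))^(1/3) - 2*2^(1/3)/(2 + 27*sqrt(3) + sqrt(-4 + (2 + 27*sqrt(3))^2))^(1/3) + 4)/12)*cos(2^(1/3)*sqrt(3)*y*(-2^(1/3)*(2 + 27*sqrt(3) + sqrt(-4 + 729*(-sqrt(3) - 2/27)^2))^(1/3) + 2/(2 + 27*sqrt(3) + sqrt(-4 + 729*(-sqrt(3) - 2/27)^2))^(1/3))/12) + C3*exp(y*(2*2^(1/3)/(2 + 27*sqrt(3) + sqrt(-4 + (2 + 27*sqrt(3))^2))^(1/3) + 2 + 2^(2/3)*(2 + 27*sqrt(3) + sqrt(-4 + (2 + 27*sqrt(3))^2))^(1/3))/6) + sqrt(3)*y^2 - sqrt(6)*y/3 - 2


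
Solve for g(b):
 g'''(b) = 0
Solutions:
 g(b) = C1 + C2*b + C3*b^2


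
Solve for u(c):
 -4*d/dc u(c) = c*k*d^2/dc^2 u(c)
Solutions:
 u(c) = C1 + c^(((re(k) - 4)*re(k) + im(k)^2)/(re(k)^2 + im(k)^2))*(C2*sin(4*log(c)*Abs(im(k))/(re(k)^2 + im(k)^2)) + C3*cos(4*log(c)*im(k)/(re(k)^2 + im(k)^2)))


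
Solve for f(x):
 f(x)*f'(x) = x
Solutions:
 f(x) = -sqrt(C1 + x^2)
 f(x) = sqrt(C1 + x^2)


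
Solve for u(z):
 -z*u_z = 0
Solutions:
 u(z) = C1


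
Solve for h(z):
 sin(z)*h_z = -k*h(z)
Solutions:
 h(z) = C1*exp(k*(-log(cos(z) - 1) + log(cos(z) + 1))/2)


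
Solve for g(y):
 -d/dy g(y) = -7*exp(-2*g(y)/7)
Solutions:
 g(y) = 7*log(-sqrt(C1 + 7*y)) - 7*log(7) + 7*log(14)/2
 g(y) = 7*log(C1 + 7*y)/2 - 7*log(7) + 7*log(14)/2


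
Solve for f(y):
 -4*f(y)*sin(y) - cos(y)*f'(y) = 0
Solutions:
 f(y) = C1*cos(y)^4


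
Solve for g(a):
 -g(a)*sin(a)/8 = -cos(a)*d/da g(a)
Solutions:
 g(a) = C1/cos(a)^(1/8)


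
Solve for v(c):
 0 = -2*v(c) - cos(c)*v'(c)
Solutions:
 v(c) = C1*(sin(c) - 1)/(sin(c) + 1)


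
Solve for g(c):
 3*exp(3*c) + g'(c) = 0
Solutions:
 g(c) = C1 - exp(3*c)


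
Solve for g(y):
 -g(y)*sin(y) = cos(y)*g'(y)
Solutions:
 g(y) = C1*cos(y)


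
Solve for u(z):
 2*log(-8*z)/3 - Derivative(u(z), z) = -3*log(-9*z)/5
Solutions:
 u(z) = C1 + 19*z*log(-z)/15 + z*(-19/15 + log(3)/5 + log(12))


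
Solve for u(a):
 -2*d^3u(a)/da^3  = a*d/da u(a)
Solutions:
 u(a) = C1 + Integral(C2*airyai(-2^(2/3)*a/2) + C3*airybi(-2^(2/3)*a/2), a)


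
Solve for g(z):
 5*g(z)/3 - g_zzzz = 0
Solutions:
 g(z) = C1*exp(-3^(3/4)*5^(1/4)*z/3) + C2*exp(3^(3/4)*5^(1/4)*z/3) + C3*sin(3^(3/4)*5^(1/4)*z/3) + C4*cos(3^(3/4)*5^(1/4)*z/3)


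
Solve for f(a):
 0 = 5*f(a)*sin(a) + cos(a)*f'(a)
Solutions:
 f(a) = C1*cos(a)^5


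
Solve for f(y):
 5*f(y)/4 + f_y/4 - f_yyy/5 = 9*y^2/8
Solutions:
 f(y) = C1*exp(-15^(1/3)*y*(15^(1/3)/(sqrt(2010) + 45)^(1/3) + (sqrt(2010) + 45)^(1/3))/12)*sin(3^(1/6)*5^(1/3)*y*(-3^(2/3)*(sqrt(2010) + 45)^(1/3) + 3*5^(1/3)/(sqrt(2010) + 45)^(1/3))/12) + C2*exp(-15^(1/3)*y*(15^(1/3)/(sqrt(2010) + 45)^(1/3) + (sqrt(2010) + 45)^(1/3))/12)*cos(3^(1/6)*5^(1/3)*y*(-3^(2/3)*(sqrt(2010) + 45)^(1/3) + 3*5^(1/3)/(sqrt(2010) + 45)^(1/3))/12) + C3*exp(15^(1/3)*y*(15^(1/3)/(sqrt(2010) + 45)^(1/3) + (sqrt(2010) + 45)^(1/3))/6) + 9*y^2/10 - 9*y/25 + 9/125


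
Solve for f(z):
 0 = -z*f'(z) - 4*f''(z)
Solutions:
 f(z) = C1 + C2*erf(sqrt(2)*z/4)


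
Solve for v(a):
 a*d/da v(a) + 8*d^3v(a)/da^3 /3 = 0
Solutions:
 v(a) = C1 + Integral(C2*airyai(-3^(1/3)*a/2) + C3*airybi(-3^(1/3)*a/2), a)


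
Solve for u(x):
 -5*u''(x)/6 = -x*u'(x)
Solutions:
 u(x) = C1 + C2*erfi(sqrt(15)*x/5)


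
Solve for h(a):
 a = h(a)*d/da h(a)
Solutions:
 h(a) = -sqrt(C1 + a^2)
 h(a) = sqrt(C1 + a^2)


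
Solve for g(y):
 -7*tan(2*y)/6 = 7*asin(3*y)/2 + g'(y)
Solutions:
 g(y) = C1 - 7*y*asin(3*y)/2 - 7*sqrt(1 - 9*y^2)/6 + 7*log(cos(2*y))/12


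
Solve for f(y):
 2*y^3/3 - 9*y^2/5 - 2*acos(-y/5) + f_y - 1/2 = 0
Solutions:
 f(y) = C1 - y^4/6 + 3*y^3/5 + 2*y*acos(-y/5) + y/2 + 2*sqrt(25 - y^2)


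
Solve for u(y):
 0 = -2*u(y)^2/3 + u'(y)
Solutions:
 u(y) = -3/(C1 + 2*y)


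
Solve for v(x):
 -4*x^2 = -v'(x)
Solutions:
 v(x) = C1 + 4*x^3/3


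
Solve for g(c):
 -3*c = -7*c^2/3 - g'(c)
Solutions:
 g(c) = C1 - 7*c^3/9 + 3*c^2/2


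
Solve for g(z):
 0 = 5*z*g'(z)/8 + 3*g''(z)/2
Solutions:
 g(z) = C1 + C2*erf(sqrt(30)*z/12)


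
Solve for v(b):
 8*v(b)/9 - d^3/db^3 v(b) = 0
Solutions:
 v(b) = C3*exp(2*3^(1/3)*b/3) + (C1*sin(3^(5/6)*b/3) + C2*cos(3^(5/6)*b/3))*exp(-3^(1/3)*b/3)


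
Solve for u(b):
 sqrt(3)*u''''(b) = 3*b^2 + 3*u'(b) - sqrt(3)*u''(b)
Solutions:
 u(b) = C1 + C2*exp(-2^(1/3)*sqrt(3)*b*(-2/(9 + sqrt(85))^(1/3) + 2^(1/3)*(9 + sqrt(85))^(1/3))/12)*sin(2^(1/3)*b*(2/(9 + sqrt(85))^(1/3) + 2^(1/3)*(9 + sqrt(85))^(1/3))/4) + C3*exp(-2^(1/3)*sqrt(3)*b*(-2/(9 + sqrt(85))^(1/3) + 2^(1/3)*(9 + sqrt(85))^(1/3))/12)*cos(2^(1/3)*b*(2/(9 + sqrt(85))^(1/3) + 2^(1/3)*(9 + sqrt(85))^(1/3))/4) + C4*exp(2^(1/3)*sqrt(3)*b*(-2/(9 + sqrt(85))^(1/3) + 2^(1/3)*(9 + sqrt(85))^(1/3))/6) - b^3/3 - sqrt(3)*b^2/3 - 2*b/3


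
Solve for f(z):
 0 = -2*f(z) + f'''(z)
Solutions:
 f(z) = C3*exp(2^(1/3)*z) + (C1*sin(2^(1/3)*sqrt(3)*z/2) + C2*cos(2^(1/3)*sqrt(3)*z/2))*exp(-2^(1/3)*z/2)


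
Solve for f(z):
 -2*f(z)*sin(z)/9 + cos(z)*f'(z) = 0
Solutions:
 f(z) = C1/cos(z)^(2/9)


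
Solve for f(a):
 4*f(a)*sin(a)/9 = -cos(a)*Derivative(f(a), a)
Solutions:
 f(a) = C1*cos(a)^(4/9)


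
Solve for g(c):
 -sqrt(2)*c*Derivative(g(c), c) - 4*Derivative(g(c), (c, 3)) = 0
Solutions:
 g(c) = C1 + Integral(C2*airyai(-sqrt(2)*c/2) + C3*airybi(-sqrt(2)*c/2), c)


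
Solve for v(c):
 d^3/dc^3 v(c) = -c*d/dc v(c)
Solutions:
 v(c) = C1 + Integral(C2*airyai(-c) + C3*airybi(-c), c)


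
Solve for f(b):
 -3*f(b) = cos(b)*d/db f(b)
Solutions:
 f(b) = C1*(sin(b) - 1)^(3/2)/(sin(b) + 1)^(3/2)


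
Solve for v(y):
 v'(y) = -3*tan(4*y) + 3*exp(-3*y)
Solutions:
 v(y) = C1 - 3*log(tan(4*y)^2 + 1)/8 - exp(-3*y)


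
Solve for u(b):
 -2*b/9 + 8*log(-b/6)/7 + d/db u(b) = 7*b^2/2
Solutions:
 u(b) = C1 + 7*b^3/6 + b^2/9 - 8*b*log(-b)/7 + 8*b*(1 + log(6))/7


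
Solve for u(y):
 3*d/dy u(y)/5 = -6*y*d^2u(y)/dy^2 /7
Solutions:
 u(y) = C1 + C2*y^(3/10)


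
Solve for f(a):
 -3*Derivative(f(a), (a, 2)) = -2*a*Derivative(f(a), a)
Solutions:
 f(a) = C1 + C2*erfi(sqrt(3)*a/3)


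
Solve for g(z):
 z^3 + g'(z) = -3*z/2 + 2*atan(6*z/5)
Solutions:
 g(z) = C1 - z^4/4 - 3*z^2/4 + 2*z*atan(6*z/5) - 5*log(36*z^2 + 25)/6


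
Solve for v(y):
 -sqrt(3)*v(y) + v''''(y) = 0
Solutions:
 v(y) = C1*exp(-3^(1/8)*y) + C2*exp(3^(1/8)*y) + C3*sin(3^(1/8)*y) + C4*cos(3^(1/8)*y)


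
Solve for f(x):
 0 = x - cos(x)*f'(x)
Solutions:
 f(x) = C1 + Integral(x/cos(x), x)


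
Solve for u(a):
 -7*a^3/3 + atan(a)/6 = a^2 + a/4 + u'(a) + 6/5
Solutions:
 u(a) = C1 - 7*a^4/12 - a^3/3 - a^2/8 + a*atan(a)/6 - 6*a/5 - log(a^2 + 1)/12


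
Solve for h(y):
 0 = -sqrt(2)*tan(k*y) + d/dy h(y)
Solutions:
 h(y) = C1 + sqrt(2)*Piecewise((-log(cos(k*y))/k, Ne(k, 0)), (0, True))


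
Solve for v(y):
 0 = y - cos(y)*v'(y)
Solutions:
 v(y) = C1 + Integral(y/cos(y), y)


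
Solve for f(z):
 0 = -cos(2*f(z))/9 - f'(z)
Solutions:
 z/9 - log(sin(2*f(z)) - 1)/4 + log(sin(2*f(z)) + 1)/4 = C1


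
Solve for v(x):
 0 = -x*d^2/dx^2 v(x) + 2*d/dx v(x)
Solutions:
 v(x) = C1 + C2*x^3


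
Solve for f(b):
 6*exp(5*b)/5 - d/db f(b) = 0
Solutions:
 f(b) = C1 + 6*exp(5*b)/25


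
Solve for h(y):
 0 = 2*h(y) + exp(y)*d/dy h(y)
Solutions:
 h(y) = C1*exp(2*exp(-y))


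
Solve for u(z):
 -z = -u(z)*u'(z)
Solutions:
 u(z) = -sqrt(C1 + z^2)
 u(z) = sqrt(C1 + z^2)


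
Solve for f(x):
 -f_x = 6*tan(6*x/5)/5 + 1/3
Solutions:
 f(x) = C1 - x/3 + log(cos(6*x/5))


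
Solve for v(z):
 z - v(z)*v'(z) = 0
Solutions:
 v(z) = -sqrt(C1 + z^2)
 v(z) = sqrt(C1 + z^2)


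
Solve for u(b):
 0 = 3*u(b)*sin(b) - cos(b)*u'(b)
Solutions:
 u(b) = C1/cos(b)^3


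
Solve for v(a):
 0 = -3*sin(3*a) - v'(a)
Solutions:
 v(a) = C1 + cos(3*a)


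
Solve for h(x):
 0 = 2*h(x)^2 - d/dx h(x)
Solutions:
 h(x) = -1/(C1 + 2*x)


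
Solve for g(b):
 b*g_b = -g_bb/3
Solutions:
 g(b) = C1 + C2*erf(sqrt(6)*b/2)


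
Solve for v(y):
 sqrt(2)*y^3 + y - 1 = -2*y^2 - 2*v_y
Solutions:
 v(y) = C1 - sqrt(2)*y^4/8 - y^3/3 - y^2/4 + y/2


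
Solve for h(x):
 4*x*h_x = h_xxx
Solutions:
 h(x) = C1 + Integral(C2*airyai(2^(2/3)*x) + C3*airybi(2^(2/3)*x), x)


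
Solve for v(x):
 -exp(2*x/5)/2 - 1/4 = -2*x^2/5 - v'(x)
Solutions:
 v(x) = C1 - 2*x^3/15 + x/4 + 5*exp(2*x/5)/4


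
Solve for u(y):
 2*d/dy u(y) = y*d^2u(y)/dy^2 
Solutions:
 u(y) = C1 + C2*y^3


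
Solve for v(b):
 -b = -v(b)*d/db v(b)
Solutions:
 v(b) = -sqrt(C1 + b^2)
 v(b) = sqrt(C1 + b^2)


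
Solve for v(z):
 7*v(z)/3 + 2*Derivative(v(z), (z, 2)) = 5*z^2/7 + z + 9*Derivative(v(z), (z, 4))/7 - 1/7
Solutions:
 v(z) = C1*exp(-sqrt(21)*z/3) + C2*exp(sqrt(21)*z/3) + C3*sin(sqrt(7)*z/3) + C4*cos(sqrt(7)*z/3) + 15*z^2/49 + 3*z/7 - 201/343


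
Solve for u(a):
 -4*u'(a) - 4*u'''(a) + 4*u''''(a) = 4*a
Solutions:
 u(a) = C1 + C2*exp(a*(-2^(2/3)*(3*sqrt(93) + 29)^(1/3) - 2*2^(1/3)/(3*sqrt(93) + 29)^(1/3) + 4)/12)*sin(2^(1/3)*sqrt(3)*a*(-2^(1/3)*(3*sqrt(93) + 29)^(1/3) + 2/(3*sqrt(93) + 29)^(1/3))/12) + C3*exp(a*(-2^(2/3)*(3*sqrt(93) + 29)^(1/3) - 2*2^(1/3)/(3*sqrt(93) + 29)^(1/3) + 4)/12)*cos(2^(1/3)*sqrt(3)*a*(-2^(1/3)*(3*sqrt(93) + 29)^(1/3) + 2/(3*sqrt(93) + 29)^(1/3))/12) + C4*exp(a*(2*2^(1/3)/(3*sqrt(93) + 29)^(1/3) + 2 + 2^(2/3)*(3*sqrt(93) + 29)^(1/3))/6) - a^2/2


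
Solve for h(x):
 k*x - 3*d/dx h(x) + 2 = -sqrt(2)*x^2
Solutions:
 h(x) = C1 + k*x^2/6 + sqrt(2)*x^3/9 + 2*x/3


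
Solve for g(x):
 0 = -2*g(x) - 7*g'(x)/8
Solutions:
 g(x) = C1*exp(-16*x/7)


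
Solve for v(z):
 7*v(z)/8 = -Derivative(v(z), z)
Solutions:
 v(z) = C1*exp(-7*z/8)


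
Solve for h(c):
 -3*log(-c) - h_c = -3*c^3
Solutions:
 h(c) = C1 + 3*c^4/4 - 3*c*log(-c) + 3*c


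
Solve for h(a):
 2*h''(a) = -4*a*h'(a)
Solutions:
 h(a) = C1 + C2*erf(a)


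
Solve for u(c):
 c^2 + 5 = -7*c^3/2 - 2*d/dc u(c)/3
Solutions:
 u(c) = C1 - 21*c^4/16 - c^3/2 - 15*c/2


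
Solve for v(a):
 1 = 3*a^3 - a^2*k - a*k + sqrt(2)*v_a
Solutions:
 v(a) = C1 - 3*sqrt(2)*a^4/8 + sqrt(2)*a^3*k/6 + sqrt(2)*a^2*k/4 + sqrt(2)*a/2


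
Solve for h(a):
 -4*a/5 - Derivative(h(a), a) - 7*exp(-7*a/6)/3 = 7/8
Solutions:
 h(a) = C1 - 2*a^2/5 - 7*a/8 + 2*exp(-7*a/6)


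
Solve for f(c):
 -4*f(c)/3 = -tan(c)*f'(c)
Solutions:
 f(c) = C1*sin(c)^(4/3)


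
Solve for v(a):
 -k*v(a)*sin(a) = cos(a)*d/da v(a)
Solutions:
 v(a) = C1*exp(k*log(cos(a)))


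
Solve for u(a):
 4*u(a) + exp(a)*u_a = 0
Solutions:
 u(a) = C1*exp(4*exp(-a))


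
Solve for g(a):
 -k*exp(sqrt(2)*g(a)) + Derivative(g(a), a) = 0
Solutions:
 g(a) = sqrt(2)*(2*log(-1/(C1 + a*k)) - log(2))/4


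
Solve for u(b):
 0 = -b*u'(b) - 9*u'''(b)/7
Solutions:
 u(b) = C1 + Integral(C2*airyai(-21^(1/3)*b/3) + C3*airybi(-21^(1/3)*b/3), b)


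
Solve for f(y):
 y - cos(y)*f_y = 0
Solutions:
 f(y) = C1 + Integral(y/cos(y), y)


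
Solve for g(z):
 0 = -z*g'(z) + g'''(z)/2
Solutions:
 g(z) = C1 + Integral(C2*airyai(2^(1/3)*z) + C3*airybi(2^(1/3)*z), z)


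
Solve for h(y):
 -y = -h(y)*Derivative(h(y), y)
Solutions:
 h(y) = -sqrt(C1 + y^2)
 h(y) = sqrt(C1 + y^2)


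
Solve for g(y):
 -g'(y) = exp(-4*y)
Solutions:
 g(y) = C1 + exp(-4*y)/4


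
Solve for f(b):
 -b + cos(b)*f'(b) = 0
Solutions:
 f(b) = C1 + Integral(b/cos(b), b)


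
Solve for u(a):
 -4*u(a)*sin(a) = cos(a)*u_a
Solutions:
 u(a) = C1*cos(a)^4


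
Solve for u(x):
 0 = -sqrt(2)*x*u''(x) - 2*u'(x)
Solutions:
 u(x) = C1 + C2*x^(1 - sqrt(2))


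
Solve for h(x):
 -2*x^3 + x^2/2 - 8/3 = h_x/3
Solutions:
 h(x) = C1 - 3*x^4/2 + x^3/2 - 8*x


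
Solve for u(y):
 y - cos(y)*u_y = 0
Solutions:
 u(y) = C1 + Integral(y/cos(y), y)


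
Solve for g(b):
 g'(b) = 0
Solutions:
 g(b) = C1


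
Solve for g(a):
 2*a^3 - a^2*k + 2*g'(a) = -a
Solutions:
 g(a) = C1 - a^4/4 + a^3*k/6 - a^2/4


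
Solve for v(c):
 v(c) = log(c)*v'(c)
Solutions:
 v(c) = C1*exp(li(c))


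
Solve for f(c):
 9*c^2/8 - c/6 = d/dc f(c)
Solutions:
 f(c) = C1 + 3*c^3/8 - c^2/12


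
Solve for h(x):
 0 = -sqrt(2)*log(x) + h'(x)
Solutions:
 h(x) = C1 + sqrt(2)*x*log(x) - sqrt(2)*x


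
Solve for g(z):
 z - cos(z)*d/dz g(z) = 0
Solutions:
 g(z) = C1 + Integral(z/cos(z), z)


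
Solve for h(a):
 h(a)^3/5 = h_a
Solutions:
 h(a) = -sqrt(10)*sqrt(-1/(C1 + a))/2
 h(a) = sqrt(10)*sqrt(-1/(C1 + a))/2


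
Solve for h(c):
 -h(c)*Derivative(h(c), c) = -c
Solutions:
 h(c) = -sqrt(C1 + c^2)
 h(c) = sqrt(C1 + c^2)


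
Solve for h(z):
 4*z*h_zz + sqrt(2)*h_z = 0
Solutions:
 h(z) = C1 + C2*z^(1 - sqrt(2)/4)


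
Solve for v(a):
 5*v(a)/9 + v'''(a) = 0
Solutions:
 v(a) = C3*exp(-15^(1/3)*a/3) + (C1*sin(3^(5/6)*5^(1/3)*a/6) + C2*cos(3^(5/6)*5^(1/3)*a/6))*exp(15^(1/3)*a/6)


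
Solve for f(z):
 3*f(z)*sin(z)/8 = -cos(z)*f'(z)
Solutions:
 f(z) = C1*cos(z)^(3/8)


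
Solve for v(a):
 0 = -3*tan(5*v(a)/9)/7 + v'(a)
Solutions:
 v(a) = -9*asin(C1*exp(5*a/21))/5 + 9*pi/5
 v(a) = 9*asin(C1*exp(5*a/21))/5


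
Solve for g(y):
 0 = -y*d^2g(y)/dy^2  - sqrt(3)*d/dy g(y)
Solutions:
 g(y) = C1 + C2*y^(1 - sqrt(3))


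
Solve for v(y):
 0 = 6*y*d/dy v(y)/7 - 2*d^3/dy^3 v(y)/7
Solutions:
 v(y) = C1 + Integral(C2*airyai(3^(1/3)*y) + C3*airybi(3^(1/3)*y), y)


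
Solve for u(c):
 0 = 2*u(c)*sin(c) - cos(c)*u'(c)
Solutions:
 u(c) = C1/cos(c)^2


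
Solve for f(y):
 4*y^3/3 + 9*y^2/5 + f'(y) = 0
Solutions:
 f(y) = C1 - y^4/3 - 3*y^3/5


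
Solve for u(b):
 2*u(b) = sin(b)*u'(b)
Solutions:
 u(b) = C1*(cos(b) - 1)/(cos(b) + 1)


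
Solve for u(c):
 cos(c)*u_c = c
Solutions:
 u(c) = C1 + Integral(c/cos(c), c)


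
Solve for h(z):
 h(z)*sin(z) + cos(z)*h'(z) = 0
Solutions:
 h(z) = C1*cos(z)


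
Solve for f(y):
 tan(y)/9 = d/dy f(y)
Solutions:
 f(y) = C1 - log(cos(y))/9


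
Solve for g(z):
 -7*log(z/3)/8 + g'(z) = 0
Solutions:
 g(z) = C1 + 7*z*log(z)/8 - 7*z*log(3)/8 - 7*z/8


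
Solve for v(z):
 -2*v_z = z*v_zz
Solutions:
 v(z) = C1 + C2/z


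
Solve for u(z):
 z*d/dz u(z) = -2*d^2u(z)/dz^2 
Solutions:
 u(z) = C1 + C2*erf(z/2)


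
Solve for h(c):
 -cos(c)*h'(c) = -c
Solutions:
 h(c) = C1 + Integral(c/cos(c), c)


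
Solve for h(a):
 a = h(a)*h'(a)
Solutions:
 h(a) = -sqrt(C1 + a^2)
 h(a) = sqrt(C1 + a^2)


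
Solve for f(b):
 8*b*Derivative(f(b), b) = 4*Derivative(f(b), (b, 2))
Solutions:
 f(b) = C1 + C2*erfi(b)


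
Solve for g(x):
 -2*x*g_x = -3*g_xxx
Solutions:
 g(x) = C1 + Integral(C2*airyai(2^(1/3)*3^(2/3)*x/3) + C3*airybi(2^(1/3)*3^(2/3)*x/3), x)


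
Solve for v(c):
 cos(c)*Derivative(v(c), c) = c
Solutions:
 v(c) = C1 + Integral(c/cos(c), c)


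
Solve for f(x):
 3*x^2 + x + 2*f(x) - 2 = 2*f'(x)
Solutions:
 f(x) = C1*exp(x) - 3*x^2/2 - 7*x/2 - 5/2


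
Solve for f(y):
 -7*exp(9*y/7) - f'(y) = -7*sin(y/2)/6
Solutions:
 f(y) = C1 - 49*exp(9*y/7)/9 - 7*cos(y/2)/3


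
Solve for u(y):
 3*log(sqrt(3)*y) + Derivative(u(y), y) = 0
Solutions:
 u(y) = C1 - 3*y*log(y) - 3*y*log(3)/2 + 3*y


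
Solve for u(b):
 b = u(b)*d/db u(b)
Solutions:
 u(b) = -sqrt(C1 + b^2)
 u(b) = sqrt(C1 + b^2)


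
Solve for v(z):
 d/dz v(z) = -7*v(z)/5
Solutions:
 v(z) = C1*exp(-7*z/5)


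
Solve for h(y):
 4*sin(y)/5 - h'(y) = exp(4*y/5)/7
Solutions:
 h(y) = C1 - 5*exp(4*y/5)/28 - 4*cos(y)/5


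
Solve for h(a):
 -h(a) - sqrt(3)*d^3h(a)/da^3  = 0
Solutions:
 h(a) = C3*exp(-3^(5/6)*a/3) + (C1*sin(3^(1/3)*a/2) + C2*cos(3^(1/3)*a/2))*exp(3^(5/6)*a/6)


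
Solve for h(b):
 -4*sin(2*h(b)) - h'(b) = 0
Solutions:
 h(b) = pi - acos((-C1 - exp(16*b))/(C1 - exp(16*b)))/2
 h(b) = acos((-C1 - exp(16*b))/(C1 - exp(16*b)))/2


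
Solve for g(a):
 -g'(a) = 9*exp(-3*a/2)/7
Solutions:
 g(a) = C1 + 6*exp(-3*a/2)/7


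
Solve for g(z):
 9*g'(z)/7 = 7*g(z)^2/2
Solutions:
 g(z) = -18/(C1 + 49*z)


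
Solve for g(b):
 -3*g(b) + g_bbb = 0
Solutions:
 g(b) = C3*exp(3^(1/3)*b) + (C1*sin(3^(5/6)*b/2) + C2*cos(3^(5/6)*b/2))*exp(-3^(1/3)*b/2)


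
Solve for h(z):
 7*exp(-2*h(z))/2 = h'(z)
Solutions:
 h(z) = log(-sqrt(C1 + 7*z))
 h(z) = log(C1 + 7*z)/2


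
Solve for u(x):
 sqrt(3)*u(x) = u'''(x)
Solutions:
 u(x) = C3*exp(3^(1/6)*x) + (C1*sin(3^(2/3)*x/2) + C2*cos(3^(2/3)*x/2))*exp(-3^(1/6)*x/2)


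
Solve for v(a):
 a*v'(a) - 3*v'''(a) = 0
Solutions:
 v(a) = C1 + Integral(C2*airyai(3^(2/3)*a/3) + C3*airybi(3^(2/3)*a/3), a)


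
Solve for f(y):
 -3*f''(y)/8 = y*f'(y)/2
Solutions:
 f(y) = C1 + C2*erf(sqrt(6)*y/3)


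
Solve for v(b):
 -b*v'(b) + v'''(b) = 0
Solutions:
 v(b) = C1 + Integral(C2*airyai(b) + C3*airybi(b), b)


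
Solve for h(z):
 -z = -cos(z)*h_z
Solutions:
 h(z) = C1 + Integral(z/cos(z), z)


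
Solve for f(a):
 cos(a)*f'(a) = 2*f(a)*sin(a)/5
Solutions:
 f(a) = C1/cos(a)^(2/5)


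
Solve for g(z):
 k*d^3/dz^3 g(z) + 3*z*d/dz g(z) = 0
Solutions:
 g(z) = C1 + Integral(C2*airyai(3^(1/3)*z*(-1/k)^(1/3)) + C3*airybi(3^(1/3)*z*(-1/k)^(1/3)), z)


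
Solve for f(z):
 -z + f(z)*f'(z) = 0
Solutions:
 f(z) = -sqrt(C1 + z^2)
 f(z) = sqrt(C1 + z^2)


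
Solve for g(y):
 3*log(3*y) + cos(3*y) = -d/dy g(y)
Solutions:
 g(y) = C1 - 3*y*log(y) - 3*y*log(3) + 3*y - sin(3*y)/3


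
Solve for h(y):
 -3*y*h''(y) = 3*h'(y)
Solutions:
 h(y) = C1 + C2*log(y)


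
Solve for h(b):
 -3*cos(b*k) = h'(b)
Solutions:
 h(b) = C1 - 3*sin(b*k)/k


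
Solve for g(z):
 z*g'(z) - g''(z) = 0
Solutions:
 g(z) = C1 + C2*erfi(sqrt(2)*z/2)


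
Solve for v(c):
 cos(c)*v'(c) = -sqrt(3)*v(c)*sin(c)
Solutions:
 v(c) = C1*cos(c)^(sqrt(3))


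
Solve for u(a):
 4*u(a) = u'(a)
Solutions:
 u(a) = C1*exp(4*a)


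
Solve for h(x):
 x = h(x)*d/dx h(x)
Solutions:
 h(x) = -sqrt(C1 + x^2)
 h(x) = sqrt(C1 + x^2)


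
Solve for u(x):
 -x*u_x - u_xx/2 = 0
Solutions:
 u(x) = C1 + C2*erf(x)


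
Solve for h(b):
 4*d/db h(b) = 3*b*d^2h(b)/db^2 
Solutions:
 h(b) = C1 + C2*b^(7/3)


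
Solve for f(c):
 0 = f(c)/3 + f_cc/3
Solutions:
 f(c) = C1*sin(c) + C2*cos(c)


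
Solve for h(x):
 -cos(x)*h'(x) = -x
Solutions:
 h(x) = C1 + Integral(x/cos(x), x)


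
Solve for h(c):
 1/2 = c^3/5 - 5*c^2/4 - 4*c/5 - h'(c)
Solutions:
 h(c) = C1 + c^4/20 - 5*c^3/12 - 2*c^2/5 - c/2


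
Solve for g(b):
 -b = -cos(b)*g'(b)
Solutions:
 g(b) = C1 + Integral(b/cos(b), b)


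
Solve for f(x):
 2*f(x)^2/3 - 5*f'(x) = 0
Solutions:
 f(x) = -15/(C1 + 2*x)


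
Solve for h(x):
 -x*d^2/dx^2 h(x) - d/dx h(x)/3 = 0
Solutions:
 h(x) = C1 + C2*x^(2/3)


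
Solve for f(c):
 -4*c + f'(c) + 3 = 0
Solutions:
 f(c) = C1 + 2*c^2 - 3*c


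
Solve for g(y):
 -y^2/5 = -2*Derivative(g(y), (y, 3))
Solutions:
 g(y) = C1 + C2*y + C3*y^2 + y^5/600


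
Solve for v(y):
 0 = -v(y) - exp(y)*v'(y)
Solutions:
 v(y) = C1*exp(exp(-y))


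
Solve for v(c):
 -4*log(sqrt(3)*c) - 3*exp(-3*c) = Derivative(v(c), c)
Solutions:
 v(c) = C1 - 4*c*log(c) + 2*c*(2 - log(3)) + exp(-3*c)


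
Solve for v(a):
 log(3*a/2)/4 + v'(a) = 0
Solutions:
 v(a) = C1 - a*log(a)/4 - a*log(3)/4 + a*log(2)/4 + a/4


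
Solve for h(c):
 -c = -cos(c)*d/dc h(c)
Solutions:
 h(c) = C1 + Integral(c/cos(c), c)


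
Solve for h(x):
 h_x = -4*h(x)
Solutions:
 h(x) = C1*exp(-4*x)


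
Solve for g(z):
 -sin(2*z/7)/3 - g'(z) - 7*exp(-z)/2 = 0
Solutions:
 g(z) = C1 + 7*cos(2*z/7)/6 + 7*exp(-z)/2


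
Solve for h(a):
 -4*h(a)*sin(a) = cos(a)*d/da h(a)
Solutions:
 h(a) = C1*cos(a)^4


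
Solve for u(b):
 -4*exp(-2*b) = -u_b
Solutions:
 u(b) = C1 - 2*exp(-2*b)


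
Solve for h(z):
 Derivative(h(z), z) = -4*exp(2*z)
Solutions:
 h(z) = C1 - 2*exp(2*z)


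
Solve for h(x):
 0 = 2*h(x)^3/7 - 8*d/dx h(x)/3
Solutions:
 h(x) = -sqrt(14)*sqrt(-1/(C1 + 3*x))
 h(x) = sqrt(14)*sqrt(-1/(C1 + 3*x))


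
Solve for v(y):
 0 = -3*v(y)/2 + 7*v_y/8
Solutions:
 v(y) = C1*exp(12*y/7)


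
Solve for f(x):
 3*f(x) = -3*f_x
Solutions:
 f(x) = C1*exp(-x)


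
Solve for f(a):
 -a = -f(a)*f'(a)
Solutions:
 f(a) = -sqrt(C1 + a^2)
 f(a) = sqrt(C1 + a^2)


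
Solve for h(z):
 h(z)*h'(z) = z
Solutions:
 h(z) = -sqrt(C1 + z^2)
 h(z) = sqrt(C1 + z^2)


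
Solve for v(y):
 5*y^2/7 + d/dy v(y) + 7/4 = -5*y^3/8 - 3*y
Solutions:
 v(y) = C1 - 5*y^4/32 - 5*y^3/21 - 3*y^2/2 - 7*y/4


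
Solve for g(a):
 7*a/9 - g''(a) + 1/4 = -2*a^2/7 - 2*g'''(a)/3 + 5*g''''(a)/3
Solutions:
 g(a) = C1 + C2*a + a^4/42 + 73*a^3/378 + 53*a^2/1512 + (C3*sin(sqrt(14)*a/5) + C4*cos(sqrt(14)*a/5))*exp(a/5)


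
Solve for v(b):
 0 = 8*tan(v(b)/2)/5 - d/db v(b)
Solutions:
 v(b) = -2*asin(C1*exp(4*b/5)) + 2*pi
 v(b) = 2*asin(C1*exp(4*b/5))


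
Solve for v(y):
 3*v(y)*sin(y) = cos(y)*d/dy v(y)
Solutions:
 v(y) = C1/cos(y)^3


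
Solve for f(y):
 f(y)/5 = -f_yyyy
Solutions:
 f(y) = (C1*sin(sqrt(2)*5^(3/4)*y/10) + C2*cos(sqrt(2)*5^(3/4)*y/10))*exp(-sqrt(2)*5^(3/4)*y/10) + (C3*sin(sqrt(2)*5^(3/4)*y/10) + C4*cos(sqrt(2)*5^(3/4)*y/10))*exp(sqrt(2)*5^(3/4)*y/10)


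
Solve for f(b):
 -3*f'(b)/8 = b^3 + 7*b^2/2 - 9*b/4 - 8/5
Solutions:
 f(b) = C1 - 2*b^4/3 - 28*b^3/9 + 3*b^2 + 64*b/15


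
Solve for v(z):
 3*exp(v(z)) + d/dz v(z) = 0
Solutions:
 v(z) = log(1/(C1 + 3*z))


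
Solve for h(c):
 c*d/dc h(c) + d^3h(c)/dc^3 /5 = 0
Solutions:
 h(c) = C1 + Integral(C2*airyai(-5^(1/3)*c) + C3*airybi(-5^(1/3)*c), c)


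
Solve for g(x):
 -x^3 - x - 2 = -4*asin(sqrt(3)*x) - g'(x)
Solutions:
 g(x) = C1 + x^4/4 + x^2/2 - 4*x*asin(sqrt(3)*x) + 2*x - 4*sqrt(3)*sqrt(1 - 3*x^2)/3


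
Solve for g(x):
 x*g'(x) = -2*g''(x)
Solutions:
 g(x) = C1 + C2*erf(x/2)


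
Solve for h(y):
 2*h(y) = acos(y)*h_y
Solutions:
 h(y) = C1*exp(2*Integral(1/acos(y), y))


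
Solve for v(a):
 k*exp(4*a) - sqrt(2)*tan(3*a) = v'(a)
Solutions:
 v(a) = C1 + k*exp(4*a)/4 + sqrt(2)*log(cos(3*a))/3


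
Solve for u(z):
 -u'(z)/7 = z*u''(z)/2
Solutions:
 u(z) = C1 + C2*z^(5/7)


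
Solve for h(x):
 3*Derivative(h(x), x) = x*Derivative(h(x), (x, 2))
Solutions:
 h(x) = C1 + C2*x^4


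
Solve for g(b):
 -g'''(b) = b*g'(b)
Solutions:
 g(b) = C1 + Integral(C2*airyai(-b) + C3*airybi(-b), b)


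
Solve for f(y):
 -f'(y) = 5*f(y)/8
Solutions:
 f(y) = C1*exp(-5*y/8)


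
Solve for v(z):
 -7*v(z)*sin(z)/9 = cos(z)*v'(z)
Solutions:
 v(z) = C1*cos(z)^(7/9)


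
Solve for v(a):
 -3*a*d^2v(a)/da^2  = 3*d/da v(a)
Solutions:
 v(a) = C1 + C2*log(a)


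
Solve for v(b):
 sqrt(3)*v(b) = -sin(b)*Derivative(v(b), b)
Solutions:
 v(b) = C1*(cos(b) + 1)^(sqrt(3)/2)/(cos(b) - 1)^(sqrt(3)/2)


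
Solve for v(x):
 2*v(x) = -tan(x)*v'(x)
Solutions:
 v(x) = C1/sin(x)^2


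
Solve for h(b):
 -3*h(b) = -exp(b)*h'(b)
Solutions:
 h(b) = C1*exp(-3*exp(-b))


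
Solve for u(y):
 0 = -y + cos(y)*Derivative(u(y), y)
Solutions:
 u(y) = C1 + Integral(y/cos(y), y)


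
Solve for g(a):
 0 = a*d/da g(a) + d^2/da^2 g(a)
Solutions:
 g(a) = C1 + C2*erf(sqrt(2)*a/2)


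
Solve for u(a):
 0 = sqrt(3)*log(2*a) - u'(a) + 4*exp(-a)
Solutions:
 u(a) = C1 + sqrt(3)*a*log(a) + sqrt(3)*a*(-1 + log(2)) - 4*exp(-a)


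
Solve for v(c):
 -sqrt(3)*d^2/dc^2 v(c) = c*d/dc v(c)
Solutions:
 v(c) = C1 + C2*erf(sqrt(2)*3^(3/4)*c/6)


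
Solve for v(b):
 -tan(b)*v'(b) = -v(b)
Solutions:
 v(b) = C1*sin(b)


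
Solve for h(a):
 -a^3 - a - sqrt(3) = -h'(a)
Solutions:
 h(a) = C1 + a^4/4 + a^2/2 + sqrt(3)*a


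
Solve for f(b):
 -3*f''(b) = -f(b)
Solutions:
 f(b) = C1*exp(-sqrt(3)*b/3) + C2*exp(sqrt(3)*b/3)


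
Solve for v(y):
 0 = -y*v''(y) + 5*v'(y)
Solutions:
 v(y) = C1 + C2*y^6


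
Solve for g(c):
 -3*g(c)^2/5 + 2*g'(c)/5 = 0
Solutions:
 g(c) = -2/(C1 + 3*c)


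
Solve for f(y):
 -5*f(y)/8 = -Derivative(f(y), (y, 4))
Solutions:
 f(y) = C1*exp(-10^(1/4)*y/2) + C2*exp(10^(1/4)*y/2) + C3*sin(10^(1/4)*y/2) + C4*cos(10^(1/4)*y/2)


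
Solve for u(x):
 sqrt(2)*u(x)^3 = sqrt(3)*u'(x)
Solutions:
 u(x) = -sqrt(6)*sqrt(-1/(C1 + sqrt(6)*x))/2
 u(x) = sqrt(6)*sqrt(-1/(C1 + sqrt(6)*x))/2


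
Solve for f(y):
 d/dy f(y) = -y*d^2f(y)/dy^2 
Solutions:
 f(y) = C1 + C2*log(y)


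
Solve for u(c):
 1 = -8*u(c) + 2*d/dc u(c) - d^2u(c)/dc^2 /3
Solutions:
 u(c) = (C1*sin(sqrt(15)*c) + C2*cos(sqrt(15)*c))*exp(3*c) - 1/8


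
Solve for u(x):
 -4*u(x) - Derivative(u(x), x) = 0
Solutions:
 u(x) = C1*exp(-4*x)


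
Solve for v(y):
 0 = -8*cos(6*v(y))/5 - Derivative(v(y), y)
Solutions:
 8*y/5 - log(sin(6*v(y)) - 1)/12 + log(sin(6*v(y)) + 1)/12 = C1


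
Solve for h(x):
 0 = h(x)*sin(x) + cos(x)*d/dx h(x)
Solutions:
 h(x) = C1*cos(x)


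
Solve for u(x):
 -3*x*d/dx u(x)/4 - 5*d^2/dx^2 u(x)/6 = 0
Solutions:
 u(x) = C1 + C2*erf(3*sqrt(5)*x/10)


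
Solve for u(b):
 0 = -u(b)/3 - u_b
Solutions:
 u(b) = C1*exp(-b/3)


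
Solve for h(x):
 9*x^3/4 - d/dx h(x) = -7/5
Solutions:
 h(x) = C1 + 9*x^4/16 + 7*x/5


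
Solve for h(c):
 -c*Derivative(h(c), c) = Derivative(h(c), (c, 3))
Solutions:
 h(c) = C1 + Integral(C2*airyai(-c) + C3*airybi(-c), c)


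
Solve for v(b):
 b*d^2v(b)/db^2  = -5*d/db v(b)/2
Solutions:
 v(b) = C1 + C2/b^(3/2)


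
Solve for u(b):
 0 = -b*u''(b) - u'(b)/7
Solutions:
 u(b) = C1 + C2*b^(6/7)


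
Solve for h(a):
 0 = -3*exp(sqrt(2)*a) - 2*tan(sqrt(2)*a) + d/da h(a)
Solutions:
 h(a) = C1 + 3*sqrt(2)*exp(sqrt(2)*a)/2 - sqrt(2)*log(cos(sqrt(2)*a))


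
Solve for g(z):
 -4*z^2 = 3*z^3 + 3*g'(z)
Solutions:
 g(z) = C1 - z^4/4 - 4*z^3/9


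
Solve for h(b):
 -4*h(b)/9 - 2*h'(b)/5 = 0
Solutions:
 h(b) = C1*exp(-10*b/9)


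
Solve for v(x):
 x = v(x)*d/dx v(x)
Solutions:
 v(x) = -sqrt(C1 + x^2)
 v(x) = sqrt(C1 + x^2)


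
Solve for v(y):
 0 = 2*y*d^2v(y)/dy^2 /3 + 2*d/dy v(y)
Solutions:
 v(y) = C1 + C2/y^2


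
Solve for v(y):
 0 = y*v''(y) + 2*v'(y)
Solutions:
 v(y) = C1 + C2/y


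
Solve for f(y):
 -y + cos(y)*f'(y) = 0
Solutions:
 f(y) = C1 + Integral(y/cos(y), y)


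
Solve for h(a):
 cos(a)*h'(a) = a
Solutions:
 h(a) = C1 + Integral(a/cos(a), a)


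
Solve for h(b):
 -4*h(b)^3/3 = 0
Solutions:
 h(b) = 0


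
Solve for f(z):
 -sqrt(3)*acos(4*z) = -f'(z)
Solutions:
 f(z) = C1 + sqrt(3)*(z*acos(4*z) - sqrt(1 - 16*z^2)/4)


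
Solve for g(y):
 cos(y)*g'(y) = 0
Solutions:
 g(y) = C1


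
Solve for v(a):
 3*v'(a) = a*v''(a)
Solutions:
 v(a) = C1 + C2*a^4


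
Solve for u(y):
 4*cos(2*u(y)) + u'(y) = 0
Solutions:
 u(y) = -asin((C1 + exp(16*y))/(C1 - exp(16*y)))/2 + pi/2
 u(y) = asin((C1 + exp(16*y))/(C1 - exp(16*y)))/2


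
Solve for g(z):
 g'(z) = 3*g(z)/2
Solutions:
 g(z) = C1*exp(3*z/2)


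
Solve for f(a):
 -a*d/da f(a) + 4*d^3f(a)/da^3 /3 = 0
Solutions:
 f(a) = C1 + Integral(C2*airyai(6^(1/3)*a/2) + C3*airybi(6^(1/3)*a/2), a)


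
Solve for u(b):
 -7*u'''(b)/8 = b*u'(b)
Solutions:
 u(b) = C1 + Integral(C2*airyai(-2*7^(2/3)*b/7) + C3*airybi(-2*7^(2/3)*b/7), b)


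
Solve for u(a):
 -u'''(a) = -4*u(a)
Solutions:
 u(a) = C3*exp(2^(2/3)*a) + (C1*sin(2^(2/3)*sqrt(3)*a/2) + C2*cos(2^(2/3)*sqrt(3)*a/2))*exp(-2^(2/3)*a/2)


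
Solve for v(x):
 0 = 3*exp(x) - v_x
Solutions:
 v(x) = C1 + 3*exp(x)


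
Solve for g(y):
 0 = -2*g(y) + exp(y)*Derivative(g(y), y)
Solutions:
 g(y) = C1*exp(-2*exp(-y))


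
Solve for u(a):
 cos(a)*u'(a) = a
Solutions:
 u(a) = C1 + Integral(a/cos(a), a)


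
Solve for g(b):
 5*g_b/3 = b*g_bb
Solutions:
 g(b) = C1 + C2*b^(8/3)


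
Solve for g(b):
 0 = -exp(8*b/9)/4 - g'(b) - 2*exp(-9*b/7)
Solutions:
 g(b) = C1 - 9*exp(8*b/9)/32 + 14*exp(-9*b/7)/9


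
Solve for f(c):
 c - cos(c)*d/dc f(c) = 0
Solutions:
 f(c) = C1 + Integral(c/cos(c), c)


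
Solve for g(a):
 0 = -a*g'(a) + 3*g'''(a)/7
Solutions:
 g(a) = C1 + Integral(C2*airyai(3^(2/3)*7^(1/3)*a/3) + C3*airybi(3^(2/3)*7^(1/3)*a/3), a)


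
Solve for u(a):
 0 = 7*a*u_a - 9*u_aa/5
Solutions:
 u(a) = C1 + C2*erfi(sqrt(70)*a/6)


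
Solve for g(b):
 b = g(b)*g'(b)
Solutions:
 g(b) = -sqrt(C1 + b^2)
 g(b) = sqrt(C1 + b^2)


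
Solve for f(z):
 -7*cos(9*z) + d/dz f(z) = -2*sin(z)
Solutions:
 f(z) = C1 + 7*sin(9*z)/9 + 2*cos(z)


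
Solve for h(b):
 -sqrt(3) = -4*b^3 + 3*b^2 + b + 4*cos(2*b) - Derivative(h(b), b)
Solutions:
 h(b) = C1 - b^4 + b^3 + b^2/2 + sqrt(3)*b + 2*sin(2*b)


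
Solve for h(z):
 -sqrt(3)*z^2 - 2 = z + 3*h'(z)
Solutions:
 h(z) = C1 - sqrt(3)*z^3/9 - z^2/6 - 2*z/3


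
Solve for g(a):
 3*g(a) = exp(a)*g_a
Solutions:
 g(a) = C1*exp(-3*exp(-a))


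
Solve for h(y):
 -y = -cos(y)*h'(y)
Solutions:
 h(y) = C1 + Integral(y/cos(y), y)


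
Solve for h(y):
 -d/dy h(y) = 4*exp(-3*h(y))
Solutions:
 h(y) = log(C1 - 12*y)/3
 h(y) = log((-3^(1/3) - 3^(5/6)*I)*(C1 - 4*y)^(1/3)/2)
 h(y) = log((-3^(1/3) + 3^(5/6)*I)*(C1 - 4*y)^(1/3)/2)


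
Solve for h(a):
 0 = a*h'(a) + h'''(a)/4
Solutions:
 h(a) = C1 + Integral(C2*airyai(-2^(2/3)*a) + C3*airybi(-2^(2/3)*a), a)


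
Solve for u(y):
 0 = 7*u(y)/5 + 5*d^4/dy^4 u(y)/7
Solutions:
 u(y) = (C1*sin(sqrt(70)*y/10) + C2*cos(sqrt(70)*y/10))*exp(-sqrt(70)*y/10) + (C3*sin(sqrt(70)*y/10) + C4*cos(sqrt(70)*y/10))*exp(sqrt(70)*y/10)


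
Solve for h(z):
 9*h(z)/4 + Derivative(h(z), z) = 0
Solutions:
 h(z) = C1*exp(-9*z/4)


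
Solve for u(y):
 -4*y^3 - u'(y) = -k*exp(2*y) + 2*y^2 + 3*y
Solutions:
 u(y) = C1 + k*exp(2*y)/2 - y^4 - 2*y^3/3 - 3*y^2/2


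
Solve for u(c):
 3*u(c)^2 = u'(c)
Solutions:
 u(c) = -1/(C1 + 3*c)


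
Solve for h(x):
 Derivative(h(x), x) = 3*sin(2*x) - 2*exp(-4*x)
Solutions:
 h(x) = C1 - 3*cos(2*x)/2 + exp(-4*x)/2


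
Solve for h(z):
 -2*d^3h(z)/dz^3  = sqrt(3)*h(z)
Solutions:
 h(z) = C3*exp(-2^(2/3)*3^(1/6)*z/2) + (C1*sin(6^(2/3)*z/4) + C2*cos(6^(2/3)*z/4))*exp(2^(2/3)*3^(1/6)*z/4)


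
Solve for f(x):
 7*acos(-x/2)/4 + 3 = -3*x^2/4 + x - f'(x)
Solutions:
 f(x) = C1 - x^3/4 + x^2/2 - 7*x*acos(-x/2)/4 - 3*x - 7*sqrt(4 - x^2)/4


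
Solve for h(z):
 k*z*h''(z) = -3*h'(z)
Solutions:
 h(z) = C1 + z^(((re(k) - 3)*re(k) + im(k)^2)/(re(k)^2 + im(k)^2))*(C2*sin(3*log(z)*Abs(im(k))/(re(k)^2 + im(k)^2)) + C3*cos(3*log(z)*im(k)/(re(k)^2 + im(k)^2)))
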